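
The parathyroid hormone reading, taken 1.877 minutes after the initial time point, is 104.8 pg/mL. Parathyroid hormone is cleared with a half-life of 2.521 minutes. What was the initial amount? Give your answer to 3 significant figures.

176 pg/mL

Number of half-lives elapsed: n = 1.877/2.521 ≈ 0.74455.
A₀ = A × 2^n = 104.8 × 2^0.74455 = 104.8 × 1.6754 ≈ 175.59 pg/mL.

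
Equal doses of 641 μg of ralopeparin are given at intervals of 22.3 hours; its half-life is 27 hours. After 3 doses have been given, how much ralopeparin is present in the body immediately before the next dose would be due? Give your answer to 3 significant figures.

The 3 doses were given 66.9, 44.6, 22.3 hours ago.
Total = 641·(1/2)^(66.9/27) + 641·(1/2)^(44.6/27) + 641·(1/2)^(22.3/27)
      = 115.07 + 203.99 + 361.6 ≈ 680.66 μg.

681 μg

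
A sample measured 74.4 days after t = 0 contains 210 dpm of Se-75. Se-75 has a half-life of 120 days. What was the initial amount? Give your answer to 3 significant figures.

Number of half-lives elapsed: n = 74.4/120 ≈ 0.62.
A₀ = A × 2^n = 210 × 2^0.62 = 210 × 1.5369 ≈ 322.74 dpm.

323 dpm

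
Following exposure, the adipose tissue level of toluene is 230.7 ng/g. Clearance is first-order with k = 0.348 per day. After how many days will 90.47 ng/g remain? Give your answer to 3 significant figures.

t½ = ln 2 / k = 0.69315 / 0.348 ≈ 1.9918 days.
Fraction remaining = 90.47/230.7 ≈ 0.39215.
n = log₂(230.7/90.47) = ln(2.55)/ln 2 ≈ 1.3505 half-lives.
t = n × t½ = 1.3505 × 1.9918 ≈ 2.6899 days.

2.69 days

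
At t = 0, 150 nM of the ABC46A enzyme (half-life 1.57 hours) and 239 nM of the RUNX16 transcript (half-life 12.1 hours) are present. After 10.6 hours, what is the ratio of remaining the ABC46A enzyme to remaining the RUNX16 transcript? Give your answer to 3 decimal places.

0.011

ABC46A enzyme: 150 × (1/2)^(10.6/1.57) = 150 × (1/2)^6.7516 ≈ 1.3921 nM.
RUNX16 transcript: 239 × (1/2)^(10.6/12.1) = 239 × (1/2)^0.87603 ≈ 130.22 nM.
Ratio ≈ 1.3921 / 130.22 ≈ 0.01069.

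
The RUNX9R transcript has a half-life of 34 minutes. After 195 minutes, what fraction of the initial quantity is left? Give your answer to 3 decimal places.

0.019

n = 195/34 ≈ 5.7353 half-lives.
Fraction remaining = (1/2)^5.7353 ≈ 0.018772.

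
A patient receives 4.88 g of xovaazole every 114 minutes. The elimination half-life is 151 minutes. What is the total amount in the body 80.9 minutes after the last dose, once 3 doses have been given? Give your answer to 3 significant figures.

6.54 g

The 3 doses were given 308.9, 194.9, 80.9 minutes ago.
Total = 4.88·(1/2)^(308.9/151) + 4.88·(1/2)^(194.9/151) + 4.88·(1/2)^(80.9/151)
      = 1.182 + 1.9947 + 3.3662 ≈ 6.5428 g.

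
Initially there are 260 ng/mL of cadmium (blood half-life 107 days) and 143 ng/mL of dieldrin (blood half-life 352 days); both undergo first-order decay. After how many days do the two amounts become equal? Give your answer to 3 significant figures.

133 days

Set 260·(1/2)^(t/107) = 143·(1/2)^(t/352).
Taking log₂: log₂(260/143) = t·(1/107 − 1/352).
log₂(1.8182) = 0.8625; 1/107 − 1/352 = 0.0065049.
t = 0.8625 / 0.0065049 ≈ 132.59 days.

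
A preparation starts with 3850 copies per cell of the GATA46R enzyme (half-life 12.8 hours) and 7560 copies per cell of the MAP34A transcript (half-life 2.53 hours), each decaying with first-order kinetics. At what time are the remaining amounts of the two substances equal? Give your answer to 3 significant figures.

Set 3850·(1/2)^(t/12.8) = 7560·(1/2)^(t/2.53).
Taking log₂: log₂(3850/7560) = t·(1/12.8 − 1/2.53).
log₂(0.50926) = -0.97353; 1/12.8 − 1/2.53 = -0.31713.
t = -0.97353 / -0.31713 ≈ 3.0698 hours.

3.07 hours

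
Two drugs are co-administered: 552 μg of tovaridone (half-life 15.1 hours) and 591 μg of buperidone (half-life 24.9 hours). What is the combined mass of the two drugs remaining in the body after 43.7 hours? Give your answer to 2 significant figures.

tovaridone: 552 × (1/2)^(43.7/15.1) = 552 × (1/2)^2.894 ≈ 74.259 μg.
buperidone: 591 × (1/2)^(43.7/24.9) = 591 × (1/2)^1.755 ≈ 175.1 μg.
Total = 74.259 + 175.1 ≈ 249.35 μg.

250 μg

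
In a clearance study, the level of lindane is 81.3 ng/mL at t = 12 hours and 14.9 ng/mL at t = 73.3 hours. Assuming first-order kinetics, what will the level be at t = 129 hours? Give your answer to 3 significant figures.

Over Δt = 73.3 − 12 = 61.3 hours, the level fell by a factor of 81.3/14.9 ≈ 5.4564.
n = log₂(5.4564) ≈ 2.4479 half-lives, so t½ = 61.3/2.4479 ≈ 25.041 hours.
From t = 73.3 to t = 129: 14.9 × (1/2)^((129−73.3)/25.041) ≈ 3.1886 ng/mL.

3.19 ng/mL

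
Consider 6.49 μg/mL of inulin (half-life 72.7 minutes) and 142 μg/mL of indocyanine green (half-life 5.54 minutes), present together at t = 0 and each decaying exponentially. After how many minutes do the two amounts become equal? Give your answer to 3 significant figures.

Set 6.49·(1/2)^(t/72.7) = 142·(1/2)^(t/5.54).
Taking log₂: log₂(6.49/142) = t·(1/72.7 − 1/5.54).
log₂(0.045704) = -4.4515; 1/72.7 − 1/5.54 = -0.16675.
t = -4.4515 / -0.16675 ≈ 26.696 minutes.

26.7 minutes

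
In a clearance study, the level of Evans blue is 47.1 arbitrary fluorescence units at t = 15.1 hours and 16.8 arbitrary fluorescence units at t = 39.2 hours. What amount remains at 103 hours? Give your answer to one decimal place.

1.1 arbitrary fluorescence units

Over Δt = 39.2 − 15.1 = 24.1 hours, the level fell by a factor of 47.1/16.8 ≈ 2.8036.
n = log₂(2.8036) ≈ 1.4873 half-lives, so t½ = 24.1/1.4873 ≈ 16.204 hours.
From t = 39.2 to t = 103: 16.8 × (1/2)^((103−39.2)/16.204) ≈ 1.0967 arbitrary fluorescence units.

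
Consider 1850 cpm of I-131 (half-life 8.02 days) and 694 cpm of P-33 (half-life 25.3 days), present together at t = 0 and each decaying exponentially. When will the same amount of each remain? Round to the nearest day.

Set 1850·(1/2)^(t/8.02) = 694·(1/2)^(t/25.3).
Taking log₂: log₂(1850/694) = t·(1/8.02 − 1/25.3).
log₂(2.6657) = 1.4145; 1/8.02 − 1/25.3 = 0.085163.
t = 1.4145 / 0.085163 ≈ 16.61 days.

17 days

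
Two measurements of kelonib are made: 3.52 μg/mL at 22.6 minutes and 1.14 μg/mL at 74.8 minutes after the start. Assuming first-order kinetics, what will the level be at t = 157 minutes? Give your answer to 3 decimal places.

Over Δt = 74.8 − 22.6 = 52.2 minutes, the level fell by a factor of 3.52/1.14 ≈ 3.0877.
n = log₂(3.0877) ≈ 1.6265 half-lives, so t½ = 52.2/1.6265 ≈ 32.093 minutes.
From t = 74.8 to t = 157: 1.14 × (1/2)^((157−74.8)/32.093) ≈ 0.19314 μg/mL.

0.193 μg/mL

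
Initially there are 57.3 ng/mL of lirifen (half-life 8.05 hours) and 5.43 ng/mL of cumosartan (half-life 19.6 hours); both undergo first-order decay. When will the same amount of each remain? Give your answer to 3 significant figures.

46.4 hours

Set 57.3·(1/2)^(t/8.05) = 5.43·(1/2)^(t/19.6).
Taking log₂: log₂(57.3/5.43) = t·(1/8.05 − 1/19.6).
log₂(10.552) = 3.3995; 1/8.05 − 1/19.6 = 0.073203.
t = 3.3995 / 0.073203 ≈ 46.439 hours.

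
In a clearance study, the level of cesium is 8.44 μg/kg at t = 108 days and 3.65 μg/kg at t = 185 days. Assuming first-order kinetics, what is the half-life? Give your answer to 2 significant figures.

64 days

Over Δt = 185 − 108 = 77 days, the level fell by a factor of 8.44/3.65 ≈ 2.3123.
n = log₂(2.3123) ≈ 1.2093 half-lives, so t½ = 77/1.2093 ≈ 63.671 days.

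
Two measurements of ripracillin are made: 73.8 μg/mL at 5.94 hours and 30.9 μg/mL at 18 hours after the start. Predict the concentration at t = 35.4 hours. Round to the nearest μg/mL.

9 μg/mL

Over Δt = 18 − 5.94 = 12.06 hours, the level fell by a factor of 73.8/30.9 ≈ 2.3883.
n = log₂(2.3883) ≈ 1.256 half-lives, so t½ = 12.06/1.256 ≈ 9.6018 hours.
From t = 18 to t = 35.4: 30.9 × (1/2)^((35.4−18)/9.6018) ≈ 8.7992 μg/mL.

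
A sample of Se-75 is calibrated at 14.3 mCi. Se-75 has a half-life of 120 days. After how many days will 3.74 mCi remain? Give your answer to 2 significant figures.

Fraction remaining = 3.74/14.3 ≈ 0.26154.
n = log₂(14.3/3.74) = ln(3.8235)/ln 2 ≈ 1.9349 half-lives.
t = n × t½ = 1.9349 × 120 ≈ 232.19 days.

230 days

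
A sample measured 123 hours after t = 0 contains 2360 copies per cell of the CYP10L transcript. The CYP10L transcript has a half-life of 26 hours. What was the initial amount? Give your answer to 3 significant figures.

Number of half-lives elapsed: n = 123/26 ≈ 4.7308.
A₀ = A × 2^n = 2360 × 2^4.7308 = 2360 × 26.552 ≈ 62664 copies per cell.

62700 copies per cell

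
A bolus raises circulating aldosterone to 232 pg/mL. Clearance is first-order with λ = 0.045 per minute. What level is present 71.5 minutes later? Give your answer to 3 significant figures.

9.29 pg/mL

t½ = ln 2 / λ = 0.69315 / 0.045 ≈ 15.403 minutes.
Number of half-lives: n = 71.5/15.403 ≈ 4.6419.
Remaining = 232 × (1/2)^4.6419 = 232 × 0.040055 ≈ 9.2928 pg/mL.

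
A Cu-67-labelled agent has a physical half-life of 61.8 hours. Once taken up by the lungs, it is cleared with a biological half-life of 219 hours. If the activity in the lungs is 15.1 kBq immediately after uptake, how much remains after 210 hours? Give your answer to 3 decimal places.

1/t_eff = 1/t_phys + 1/t_biol = 1/61.8 + 1/219 = 0.020747 per hour.
t_eff = 61.8 × 219 / (61.8 + 219) ≈ 48.199 hours.
Remaining = 15.1 × (1/2)^(210/48.199) = 15.1 × (1/2)^4.357 ≈ 0.73689 kBq.

0.737 kBq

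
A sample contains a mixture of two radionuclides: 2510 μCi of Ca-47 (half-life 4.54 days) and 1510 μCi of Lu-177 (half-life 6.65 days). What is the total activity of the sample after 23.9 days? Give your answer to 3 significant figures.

190 μCi

Ca-47: 2510 × (1/2)^(23.9/4.54) = 2510 × (1/2)^5.2643 ≈ 65.306 μCi.
Lu-177: 1510 × (1/2)^(23.9/6.65) = 1510 × (1/2)^3.594 ≈ 125.05 μCi.
Total = 65.306 + 125.05 ≈ 190.36 μCi.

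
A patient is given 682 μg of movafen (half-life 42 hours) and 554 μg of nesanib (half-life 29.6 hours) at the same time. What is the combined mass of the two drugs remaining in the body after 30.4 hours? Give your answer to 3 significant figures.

movafen: 682 × (1/2)^(30.4/42) = 682 × (1/2)^0.72381 ≈ 412.95 μg.
nesanib: 554 × (1/2)^(30.4/29.6) = 554 × (1/2)^1.027 ≈ 271.86 μg.
Total = 412.95 + 271.86 ≈ 684.81 μg.

685 μg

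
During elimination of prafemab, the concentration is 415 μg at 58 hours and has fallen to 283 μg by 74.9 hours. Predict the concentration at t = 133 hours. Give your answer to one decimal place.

75.9 μg

Over Δt = 74.9 − 58 = 16.9 hours, the level fell by a factor of 415/283 ≈ 1.4664.
n = log₂(1.4664) ≈ 0.55231 half-lives, so t½ = 16.9/0.55231 ≈ 30.599 hours.
From t = 74.9 to t = 133: 283 × (1/2)^((133−74.9)/30.599) ≈ 75.893 μg.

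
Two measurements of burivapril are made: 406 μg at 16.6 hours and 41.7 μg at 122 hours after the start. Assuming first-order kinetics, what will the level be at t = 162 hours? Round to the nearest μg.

Over Δt = 122 − 16.6 = 105.4 hours, the level fell by a factor of 406/41.7 ≈ 9.7362.
n = log₂(9.7362) ≈ 3.2834 half-lives, so t½ = 105.4/3.2834 ≈ 32.101 hours.
From t = 122 to t = 162: 41.7 × (1/2)^((162−122)/32.101) ≈ 17.581 μg.

18 μg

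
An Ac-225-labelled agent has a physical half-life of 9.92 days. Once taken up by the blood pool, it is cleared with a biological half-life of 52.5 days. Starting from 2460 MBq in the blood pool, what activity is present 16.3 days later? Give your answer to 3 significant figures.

1/t_eff = 1/t_phys + 1/t_biol = 1/9.92 + 1/52.5 = 0.11985 per day.
t_eff = 9.92 × 52.5 / (9.92 + 52.5) ≈ 8.3435 days.
Remaining = 2460 × (1/2)^(16.3/8.3435) = 2460 × (1/2)^1.9536 ≈ 635.09 MBq.

635 MBq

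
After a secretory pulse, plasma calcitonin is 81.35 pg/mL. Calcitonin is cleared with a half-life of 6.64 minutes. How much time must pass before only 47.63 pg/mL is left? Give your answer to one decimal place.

Fraction remaining = 47.63/81.35 ≈ 0.58549.
n = log₂(81.35/47.63) = ln(1.708)/ln 2 ≈ 0.77227 half-lives.
t = n × t½ = 0.77227 × 6.64 ≈ 5.1279 minutes.

5.1 minutes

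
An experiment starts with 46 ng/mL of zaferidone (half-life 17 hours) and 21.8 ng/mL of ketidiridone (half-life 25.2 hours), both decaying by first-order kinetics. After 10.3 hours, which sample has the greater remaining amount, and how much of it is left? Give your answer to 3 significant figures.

zaferidone: 46 × (1/2)^0.60588 ≈ 30.225 ng/mL.
ketidiridone: 21.8 × (1/2)^0.40873 ≈ 16.422 ng/mL.
Zaferidone has more remaining, at ≈ 30.225 ng/mL.

zaferidone, 30.2 ng/mL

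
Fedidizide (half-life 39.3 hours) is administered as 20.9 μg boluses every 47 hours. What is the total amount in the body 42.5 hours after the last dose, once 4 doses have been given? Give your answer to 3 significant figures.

16.9 μg

The 4 doses were given 183.5, 136.5, 89.5, 42.5 hours ago.
Total = 20.9·(1/2)^(183.5/39.3) + 20.9·(1/2)^(136.5/39.3) + 20.9·(1/2)^(89.5/39.3) + 20.9·(1/2)^(42.5/39.3)
      = 0.82144 + 1.8818 + 4.3112 + 9.8765 ≈ 16.891 μg.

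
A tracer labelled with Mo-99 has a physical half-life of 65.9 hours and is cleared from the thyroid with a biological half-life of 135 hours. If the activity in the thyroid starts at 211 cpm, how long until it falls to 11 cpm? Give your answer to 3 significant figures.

1/t_eff = 1/t_phys + 1/t_biol = 1/65.9 + 1/135 = 0.022582 per hour.
t_eff = 65.9 × 135 / (65.9 + 135) ≈ 44.283 hours.
n = log₂(211/11) ≈ 4.2617; t = 4.2617 × 44.283 ≈ 188.72 hours.

189 hours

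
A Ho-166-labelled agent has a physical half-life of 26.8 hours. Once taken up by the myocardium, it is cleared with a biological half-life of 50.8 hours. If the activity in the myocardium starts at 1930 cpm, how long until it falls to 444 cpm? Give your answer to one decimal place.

1/t_eff = 1/t_phys + 1/t_biol = 1/26.8 + 1/50.8 = 0.056998 per hour.
t_eff = 26.8 × 50.8 / (26.8 + 50.8) ≈ 17.544 hours.
n = log₂(1930/444) ≈ 2.12; t = 2.12 × 17.544 ≈ 37.193 hours.

37.2 hours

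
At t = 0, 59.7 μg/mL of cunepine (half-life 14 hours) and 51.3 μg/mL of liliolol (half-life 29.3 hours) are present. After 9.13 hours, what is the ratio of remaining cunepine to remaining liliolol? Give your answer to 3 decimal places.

0.919

cunepine: 59.7 × (1/2)^(9.13/14) = 59.7 × (1/2)^0.65214 ≈ 37.989 μg/mL.
liliolol: 51.3 × (1/2)^(9.13/29.3) = 51.3 × (1/2)^0.3116 ≈ 41.335 μg/mL.
Ratio ≈ 37.989 / 41.335 ≈ 0.91906.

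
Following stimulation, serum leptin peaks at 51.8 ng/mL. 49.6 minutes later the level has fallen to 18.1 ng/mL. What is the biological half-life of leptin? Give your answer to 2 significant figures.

33 minutes

A/A₀ = 18.1/51.8 ≈ 0.34942.
n = log₂(2.8619) ≈ 1.517 half-lives elapsed in 49.6 minutes.
t½ = 49.6/1.517 ≈ 32.697 minutes.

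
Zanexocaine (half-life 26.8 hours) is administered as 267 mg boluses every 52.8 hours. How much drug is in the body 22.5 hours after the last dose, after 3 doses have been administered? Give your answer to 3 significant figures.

The 3 doses were given 128.1, 75.3, 22.5 hours ago.
Total = 267·(1/2)^(128.1/26.8) + 267·(1/2)^(75.3/26.8) + 267·(1/2)^(22.5/26.8)
      = 9.7193 + 38.081 + 149.2 ≈ 197 mg.

197 mg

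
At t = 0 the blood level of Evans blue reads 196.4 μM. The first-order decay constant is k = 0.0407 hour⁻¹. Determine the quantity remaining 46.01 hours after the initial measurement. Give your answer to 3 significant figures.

30.2 μM

t½ = ln 2 / k = 0.69315 / 0.0407 ≈ 17.031 hours.
Number of half-lives: n = 46.01/17.031 ≈ 2.7016.
Remaining = 196.4 × (1/2)^2.7016 = 196.4 × 0.15372 ≈ 30.191 μM.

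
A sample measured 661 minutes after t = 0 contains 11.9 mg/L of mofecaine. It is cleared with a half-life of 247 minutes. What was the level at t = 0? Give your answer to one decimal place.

Number of half-lives elapsed: n = 661/247 ≈ 2.6761.
A₀ = A × 2^n = 11.9 × 2^2.6761 = 11.9 × 6.3913 ≈ 76.057 mg/L.

76.1 mg/L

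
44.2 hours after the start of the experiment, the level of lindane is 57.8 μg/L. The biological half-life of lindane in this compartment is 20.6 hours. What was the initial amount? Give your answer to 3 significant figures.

256 μg/L

Number of half-lives elapsed: n = 44.2/20.6 ≈ 2.1456.
A₀ = A × 2^n = 57.8 × 2^2.1456 = 57.8 × 4.4249 ≈ 255.76 μg/L.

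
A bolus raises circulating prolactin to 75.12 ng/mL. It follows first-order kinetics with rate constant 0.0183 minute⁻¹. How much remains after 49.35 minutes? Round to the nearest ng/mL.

30 ng/mL

t½ = ln 2 / λ = 0.69315 / 0.0183 ≈ 37.877 minutes.
Number of half-lives: n = 49.35/37.877 ≈ 1.3029.
Remaining = 75.12 × (1/2)^1.3029 = 75.12 × 0.40531 ≈ 30.447 ng/mL.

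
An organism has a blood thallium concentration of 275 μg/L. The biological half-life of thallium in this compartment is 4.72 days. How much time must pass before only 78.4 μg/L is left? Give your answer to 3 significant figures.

Fraction remaining = 78.4/275 ≈ 0.28509.
n = log₂(275/78.4) = ln(3.5077)/ln 2 ≈ 1.8105 half-lives.
t = n × t½ = 1.8105 × 4.72 ≈ 8.5456 days.

8.55 days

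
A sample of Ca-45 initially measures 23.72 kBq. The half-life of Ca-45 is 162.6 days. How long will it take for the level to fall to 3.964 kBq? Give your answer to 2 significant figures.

Fraction remaining = 3.964/23.72 ≈ 0.16712.
n = log₂(23.72/3.964) = ln(5.9839)/ln 2 ≈ 2.5811 half-lives.
t = n × t½ = 2.5811 × 162.6 ≈ 419.68 days.

420 days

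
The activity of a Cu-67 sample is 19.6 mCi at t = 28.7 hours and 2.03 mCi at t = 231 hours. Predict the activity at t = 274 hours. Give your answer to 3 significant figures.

Over Δt = 231 − 28.7 = 202.3 hours, the level fell by a factor of 19.6/2.03 ≈ 9.6552.
n = log₂(9.6552) ≈ 3.2713 half-lives, so t½ = 202.3/3.2713 ≈ 61.841 hours.
From t = 231 to t = 274: 2.03 × (1/2)^((274−231)/61.841) ≈ 1.2537 mCi.

1.25 mCi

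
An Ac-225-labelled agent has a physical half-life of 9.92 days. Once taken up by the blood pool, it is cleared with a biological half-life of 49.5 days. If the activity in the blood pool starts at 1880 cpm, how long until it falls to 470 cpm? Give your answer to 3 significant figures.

16.5 days

1/t_eff = 1/t_phys + 1/t_biol = 1/9.92 + 1/49.5 = 0.12101 per day.
t_eff = 9.92 × 49.5 / (9.92 + 49.5) ≈ 8.2639 days.
n = log₂(1880/470) ≈ 2; t = 2 × 8.2639 ≈ 16.528 days.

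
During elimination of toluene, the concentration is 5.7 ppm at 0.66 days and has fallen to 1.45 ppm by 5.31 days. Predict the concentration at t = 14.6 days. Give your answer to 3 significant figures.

0.0941 ppm

Over Δt = 5.31 − 0.66 = 4.65 days, the level fell by a factor of 5.7/1.45 ≈ 3.931.
n = log₂(3.931) ≈ 1.9749 half-lives, so t½ = 4.65/1.9749 ≈ 2.3545 days.
From t = 5.31 to t = 14.6: 1.45 × (1/2)^((14.6−5.31)/2.3545) ≈ 0.094109 ppm.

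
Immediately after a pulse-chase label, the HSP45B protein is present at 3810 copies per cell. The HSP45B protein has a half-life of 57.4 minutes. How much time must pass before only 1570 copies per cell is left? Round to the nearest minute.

73 minutes

Fraction remaining = 1570/3810 ≈ 0.41207.
n = log₂(3810/1570) = ln(2.4268)/ln 2 ≈ 1.279 half-lives.
t = n × t½ = 1.279 × 57.4 ≈ 73.416 minutes.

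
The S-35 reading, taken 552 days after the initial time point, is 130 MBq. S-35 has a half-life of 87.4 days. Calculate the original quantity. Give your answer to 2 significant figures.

10000 MBq

Number of half-lives elapsed: n = 552/87.4 ≈ 6.3158.
A₀ = A × 2^n = 130 × 2^6.3158 = 130 × 79.66 ≈ 10356 MBq.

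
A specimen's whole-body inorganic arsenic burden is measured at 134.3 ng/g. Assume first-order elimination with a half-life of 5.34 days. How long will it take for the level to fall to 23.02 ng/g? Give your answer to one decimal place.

Fraction remaining = 23.02/134.3 ≈ 0.17141.
n = log₂(134.3/23.02) = ln(5.8341)/ln 2 ≈ 2.5445 half-lives.
t = n × t½ = 2.5445 × 5.34 ≈ 13.588 days.

13.6 days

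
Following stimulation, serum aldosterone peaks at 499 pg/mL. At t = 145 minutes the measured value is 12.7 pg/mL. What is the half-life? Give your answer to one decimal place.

27.4 minutes

A/A₀ = 12.7/499 ≈ 0.025451.
n = log₂(39.291) ≈ 5.2961 half-lives elapsed in 145 minutes.
t½ = 145/5.2961 ≈ 27.378 minutes.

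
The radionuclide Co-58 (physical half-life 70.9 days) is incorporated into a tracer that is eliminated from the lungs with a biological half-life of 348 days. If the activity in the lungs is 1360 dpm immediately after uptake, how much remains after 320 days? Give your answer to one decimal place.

31.5 dpm

1/t_eff = 1/t_phys + 1/t_biol = 1/70.9 + 1/348 = 0.016978 per day.
t_eff = 70.9 × 348 / (70.9 + 348) ≈ 58.9 days.
Remaining = 1360 × (1/2)^(320/58.9) = 1360 × (1/2)^5.4329 ≈ 31.482 dpm.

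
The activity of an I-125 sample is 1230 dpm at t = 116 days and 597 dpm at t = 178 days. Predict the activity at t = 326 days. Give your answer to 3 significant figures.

106 dpm

Over Δt = 178 − 116 = 62 days, the level fell by a factor of 1230/597 ≈ 2.0603.
n = log₂(2.0603) ≈ 1.0429 half-lives, so t½ = 62/1.0429 ≈ 59.452 days.
From t = 178 to t = 326: 597 × (1/2)^((326−178)/59.452) ≈ 106.31 dpm.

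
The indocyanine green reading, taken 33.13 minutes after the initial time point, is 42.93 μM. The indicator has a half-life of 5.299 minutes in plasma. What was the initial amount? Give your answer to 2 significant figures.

3300 μM

Number of half-lives elapsed: n = 33.13/5.299 ≈ 6.2521.
A₀ = A × 2^n = 42.93 × 2^6.2521 = 42.93 × 76.221 ≈ 3272.2 μM.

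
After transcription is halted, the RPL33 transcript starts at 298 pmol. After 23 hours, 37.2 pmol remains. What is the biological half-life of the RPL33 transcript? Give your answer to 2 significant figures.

7.7 hours

A/A₀ = 37.2/298 ≈ 0.12483.
n = log₂(8.0108) ≈ 3.0019 half-lives elapsed in 23 hours.
t½ = 23/3.0019 ≈ 7.6617 hours.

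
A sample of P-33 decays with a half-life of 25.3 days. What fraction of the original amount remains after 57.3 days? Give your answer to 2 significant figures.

0.21

n = 57.3/25.3 ≈ 2.2648 half-lives.
Fraction remaining = (1/2)^2.2648 ≈ 0.20808.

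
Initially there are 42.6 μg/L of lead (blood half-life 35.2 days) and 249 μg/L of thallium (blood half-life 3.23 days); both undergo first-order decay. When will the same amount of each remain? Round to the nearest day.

9 days

Set 42.6·(1/2)^(t/35.2) = 249·(1/2)^(t/3.23).
Taking log₂: log₂(42.6/249) = t·(1/35.2 − 1/3.23).
log₂(0.17108) = -2.5472; 1/35.2 − 1/3.23 = -0.28119.
t = -2.5472 / -0.28119 ≈ 9.0588 days.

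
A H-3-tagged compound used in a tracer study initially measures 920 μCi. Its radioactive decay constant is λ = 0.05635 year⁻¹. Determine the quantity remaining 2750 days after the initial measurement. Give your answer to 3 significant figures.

602 μCi

t½ = ln 2 / λ = 0.69315 / 0.05635 ≈ 12.301 years.
Convert the elapsed time: 2750 days = 7.53425 years.
Number of half-lives: n = 7.53425/12.301 ≈ 0.6125.
Remaining = 920 × (1/2)^0.6125 = 920 × 0.65406 ≈ 601.74 μCi.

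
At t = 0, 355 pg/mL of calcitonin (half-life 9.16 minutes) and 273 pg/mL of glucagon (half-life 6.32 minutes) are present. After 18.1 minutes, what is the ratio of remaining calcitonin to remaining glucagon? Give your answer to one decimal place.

2.4

calcitonin: 355 × (1/2)^(18.1/9.16) = 355 × (1/2)^1.976 ≈ 90.24 pg/mL.
glucagon: 273 × (1/2)^(18.1/6.32) = 273 × (1/2)^2.8639 ≈ 37.5 pg/mL.
Ratio ≈ 90.24 / 37.5 ≈ 2.4064.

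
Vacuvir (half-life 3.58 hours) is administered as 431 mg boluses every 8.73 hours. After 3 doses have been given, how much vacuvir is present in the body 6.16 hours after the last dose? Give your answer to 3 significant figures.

The 3 doses were given 23.62, 14.89, 6.16 hours ago.
Total = 431·(1/2)^(23.62/3.58) + 431·(1/2)^(14.89/3.58) + 431·(1/2)^(6.16/3.58)
      = 4.4499 + 24.123 + 130.77 ≈ 159.34 mg.

159 mg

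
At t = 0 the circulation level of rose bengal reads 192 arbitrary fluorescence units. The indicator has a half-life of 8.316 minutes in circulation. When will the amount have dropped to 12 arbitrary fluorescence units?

33.264 minutes

12/192 = 1/16, so 4 half-lives have elapsed.
t = 4 × 8.316 = 33.264 minutes.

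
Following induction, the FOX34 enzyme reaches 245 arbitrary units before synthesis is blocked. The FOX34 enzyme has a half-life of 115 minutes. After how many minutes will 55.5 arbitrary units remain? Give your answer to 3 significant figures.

246 minutes

Fraction remaining = 55.5/245 ≈ 0.22653.
n = log₂(245/55.5) = ln(4.4144)/ln 2 ≈ 2.1422 half-lives.
t = n × t½ = 2.1422 × 115 ≈ 246.36 minutes.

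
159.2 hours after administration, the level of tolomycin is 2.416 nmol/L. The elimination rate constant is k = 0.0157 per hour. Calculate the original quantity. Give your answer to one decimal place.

t½ = ln 2 / k = 0.69315 / 0.0157 ≈ 44.15 hours.
Number of half-lives elapsed: n = 159.2/44.15 ≈ 3.6059.
A₀ = A × 2^n = 2.416 × 2^3.6059 = 2.416 × 12.176 ≈ 29.416 nmol/L.

29.4 nmol/L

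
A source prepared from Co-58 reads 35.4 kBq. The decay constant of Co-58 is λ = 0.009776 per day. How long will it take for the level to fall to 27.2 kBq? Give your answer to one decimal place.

27.0 days

t½ = ln 2 / λ = 0.69315 / 0.009776 ≈ 70.903 days.
Fraction remaining = 27.2/35.4 ≈ 0.76836.
n = log₂(35.4/27.2) = ln(1.3015)/ln 2 ≈ 0.38014 half-lives.
t = n × t½ = 0.38014 × 70.903 ≈ 26.953 days.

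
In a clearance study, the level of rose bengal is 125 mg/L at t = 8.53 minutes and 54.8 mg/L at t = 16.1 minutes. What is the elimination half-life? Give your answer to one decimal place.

Over Δt = 16.1 − 8.53 = 7.57 minutes, the level fell by a factor of 125/54.8 ≈ 2.281.
n = log₂(2.281) ≈ 1.1897 half-lives, so t½ = 7.57/1.1897 ≈ 6.3631 minutes.

6.4 minutes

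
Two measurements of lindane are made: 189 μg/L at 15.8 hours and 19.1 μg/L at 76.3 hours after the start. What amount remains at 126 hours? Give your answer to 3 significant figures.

Over Δt = 76.3 − 15.8 = 60.5 hours, the level fell by a factor of 189/19.1 ≈ 9.8953.
n = log₂(9.8953) ≈ 3.3067 half-lives, so t½ = 60.5/3.3067 ≈ 18.296 hours.
From t = 76.3 to t = 126: 19.1 × (1/2)^((126−76.3)/18.296) ≈ 2.906 μg/L.

2.91 μg/L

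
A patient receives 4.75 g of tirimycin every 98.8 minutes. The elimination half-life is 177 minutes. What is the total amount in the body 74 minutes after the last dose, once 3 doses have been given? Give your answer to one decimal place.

The 3 doses were given 271.6, 172.8, 74 minutes ago.
Total = 4.75·(1/2)^(271.6/177) + 4.75·(1/2)^(172.8/177) + 4.75·(1/2)^(74/177)
      = 1.6397 + 2.4144 + 3.555 ≈ 7.6091 g.

7.6 g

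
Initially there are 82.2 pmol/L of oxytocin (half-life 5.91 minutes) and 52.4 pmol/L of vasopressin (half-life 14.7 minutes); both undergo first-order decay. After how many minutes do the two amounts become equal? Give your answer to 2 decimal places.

6.42 minutes

Set 82.2·(1/2)^(t/5.91) = 52.4·(1/2)^(t/14.7).
Taking log₂: log₂(82.2/52.4) = t·(1/5.91 − 1/14.7).
log₂(1.5687) = 0.64957; 1/5.91 − 1/14.7 = 0.10118.
t = 0.64957 / 0.10118 ≈ 6.4201 minutes.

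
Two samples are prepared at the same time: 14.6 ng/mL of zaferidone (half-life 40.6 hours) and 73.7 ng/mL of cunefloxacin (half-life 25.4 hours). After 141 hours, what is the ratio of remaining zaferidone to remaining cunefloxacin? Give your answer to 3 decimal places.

zaferidone: 14.6 × (1/2)^(141/40.6) = 14.6 × (1/2)^3.4729 ≈ 1.3149 ng/mL.
cunefloxacin: 73.7 × (1/2)^(141/25.4) = 73.7 × (1/2)^5.5512 ≈ 1.5718 ng/mL.
Ratio ≈ 1.3149 / 1.5718 ≈ 0.83658.

0.837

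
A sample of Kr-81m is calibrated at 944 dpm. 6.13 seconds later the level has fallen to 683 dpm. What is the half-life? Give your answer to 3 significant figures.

13.1 seconds

A/A₀ = 683/944 ≈ 0.72352.
n = log₂(1.3821) ≈ 0.4669 half-lives elapsed in 6.13 seconds.
t½ = 6.13/0.4669 ≈ 13.129 seconds.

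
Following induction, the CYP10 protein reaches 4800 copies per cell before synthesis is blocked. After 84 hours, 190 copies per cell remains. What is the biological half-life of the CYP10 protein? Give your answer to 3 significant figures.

A/A₀ = 190/4800 ≈ 0.039583.
n = log₂(25.263) ≈ 4.659 half-lives elapsed in 84 hours.
t½ = 84/4.659 ≈ 18.03 hours.

18.0 hours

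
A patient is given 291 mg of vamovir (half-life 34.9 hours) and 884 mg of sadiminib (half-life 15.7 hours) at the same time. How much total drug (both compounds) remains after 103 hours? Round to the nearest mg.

vamovir: 291 × (1/2)^(103/34.9) = 291 × (1/2)^2.9513 ≈ 37.624 mg.
sadiminib: 884 × (1/2)^(103/15.7) = 884 × (1/2)^6.5605 ≈ 9.3657 mg.
Total = 37.624 + 9.3657 ≈ 46.99 mg.

47 mg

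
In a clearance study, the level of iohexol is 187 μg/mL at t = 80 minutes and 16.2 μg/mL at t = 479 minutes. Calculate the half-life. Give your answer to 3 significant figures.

113 minutes

Over Δt = 479 − 80 = 399 minutes, the level fell by a factor of 187/16.2 ≈ 11.543.
n = log₂(11.543) ≈ 3.529 half-lives, so t½ = 399/3.529 ≈ 113.06 minutes.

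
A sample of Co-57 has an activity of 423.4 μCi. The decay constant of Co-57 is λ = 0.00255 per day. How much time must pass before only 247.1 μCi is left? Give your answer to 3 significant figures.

211 days

t½ = ln 2 / λ = 0.69315 / 0.00255 ≈ 271.82 days.
Fraction remaining = 247.1/423.4 ≈ 0.58361.
n = log₂(423.4/247.1) = ln(1.7135)/ln 2 ≈ 0.77693 half-lives.
t = n × t½ = 0.77693 × 271.82 ≈ 211.19 days.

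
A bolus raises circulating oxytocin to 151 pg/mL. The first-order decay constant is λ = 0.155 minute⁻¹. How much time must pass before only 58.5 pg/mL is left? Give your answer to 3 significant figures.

t½ = ln 2 / λ = 0.69315 / 0.155 ≈ 4.4719 minutes.
Fraction remaining = 58.5/151 ≈ 0.38742.
n = log₂(151/58.5) = ln(2.5812)/ln 2 ≈ 1.368 half-lives.
t = n × t½ = 1.368 × 4.4719 ≈ 6.1178 minutes.

6.12 minutes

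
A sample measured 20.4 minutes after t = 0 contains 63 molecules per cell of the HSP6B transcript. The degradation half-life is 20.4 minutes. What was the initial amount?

Number of half-lives elapsed: n = 20.4/20.4 ≈ 1.
A₀ = A × 2^n = 63 × 2^1 = 63 × 2 ≈ 126 molecules per cell.

126 molecules per cell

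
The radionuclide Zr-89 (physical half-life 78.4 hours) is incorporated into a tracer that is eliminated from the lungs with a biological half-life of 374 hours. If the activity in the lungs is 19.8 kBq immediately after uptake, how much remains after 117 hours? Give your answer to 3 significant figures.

1/t_eff = 1/t_phys + 1/t_biol = 1/78.4 + 1/374 = 0.015429 per hour.
t_eff = 78.4 × 374 / (78.4 + 374) ≈ 64.813 hours.
Remaining = 19.8 × (1/2)^(117/64.813) = 19.8 × (1/2)^1.8052 ≈ 5.6657 kBq.

5.67 kBq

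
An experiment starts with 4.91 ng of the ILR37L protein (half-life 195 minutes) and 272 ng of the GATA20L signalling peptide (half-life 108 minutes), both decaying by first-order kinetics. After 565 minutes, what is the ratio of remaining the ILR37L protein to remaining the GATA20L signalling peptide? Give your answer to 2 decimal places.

0.09

ILR37L protein: 4.91 × (1/2)^(565/195) = 4.91 × (1/2)^2.8974 ≈ 0.65897 ng.
GATA20L signalling peptide: 272 × (1/2)^(565/108) = 272 × (1/2)^5.2315 ≈ 7.24 ng.
Ratio ≈ 0.65897 / 7.24 ≈ 0.091019.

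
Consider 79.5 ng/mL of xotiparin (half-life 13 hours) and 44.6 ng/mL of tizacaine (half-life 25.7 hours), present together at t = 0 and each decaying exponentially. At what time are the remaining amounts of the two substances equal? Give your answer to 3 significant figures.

21.9 hours

Set 79.5·(1/2)^(t/13) = 44.6·(1/2)^(t/25.7).
Taking log₂: log₂(79.5/44.6) = t·(1/13 − 1/25.7).
log₂(1.7825) = 0.83391; 1/13 − 1/25.7 = 0.038013.
t = 0.83391 / 0.038013 ≈ 21.938 hours.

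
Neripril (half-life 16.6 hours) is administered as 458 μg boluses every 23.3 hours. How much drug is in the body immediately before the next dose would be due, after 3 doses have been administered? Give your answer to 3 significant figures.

263 μg

The 3 doses were given 69.9, 46.6, 23.3 hours ago.
Total = 458·(1/2)^(69.9/16.6) + 458·(1/2)^(46.6/16.6) + 458·(1/2)^(23.3/16.6)
      = 24.733 + 65.434 + 173.12 ≈ 263.28 μg.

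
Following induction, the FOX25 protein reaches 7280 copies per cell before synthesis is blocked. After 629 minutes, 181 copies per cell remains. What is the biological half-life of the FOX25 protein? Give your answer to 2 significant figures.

A/A₀ = 181/7280 ≈ 0.024863.
n = log₂(40.221) ≈ 5.3299 half-lives elapsed in 629 minutes.
t½ = 629/5.3299 ≈ 118.01 minutes.

120 minutes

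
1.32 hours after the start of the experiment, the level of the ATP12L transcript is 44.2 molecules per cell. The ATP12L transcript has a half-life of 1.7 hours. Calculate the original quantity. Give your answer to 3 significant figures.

75.7 molecules per cell

Number of half-lives elapsed: n = 1.32/1.7 ≈ 0.77647.
A₀ = A × 2^n = 44.2 × 2^0.77647 = 44.2 × 1.7129 ≈ 75.712 molecules per cell.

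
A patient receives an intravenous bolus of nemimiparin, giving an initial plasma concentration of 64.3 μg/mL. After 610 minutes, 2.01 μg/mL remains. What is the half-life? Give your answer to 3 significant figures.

A/A₀ = 2.01/64.3 ≈ 0.03126.
n = log₂(31.99) ≈ 4.9996 half-lives elapsed in 610 minutes.
t½ = 610/4.9996 ≈ 122.01 minutes.

122 minutes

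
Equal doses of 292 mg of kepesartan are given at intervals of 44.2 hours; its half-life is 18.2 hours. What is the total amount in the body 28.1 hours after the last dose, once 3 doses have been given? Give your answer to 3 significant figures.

The 3 doses were given 116.5, 72.3, 28.1 hours ago.
Total = 292·(1/2)^(116.5/18.2) + 292·(1/2)^(72.3/18.2) + 292·(1/2)^(28.1/18.2)
      = 3.4551 + 18.601 + 100.14 ≈ 122.2 mg.

122 mg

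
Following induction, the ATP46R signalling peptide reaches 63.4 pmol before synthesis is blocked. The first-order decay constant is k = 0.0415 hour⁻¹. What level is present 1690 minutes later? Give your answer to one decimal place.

19.7 pmol

t½ = ln 2 / k = 0.69315 / 0.0415 ≈ 16.702 hours.
Convert the elapsed time: 1690 minutes = 28.1667 hours.
Number of half-lives: n = 28.1667/16.702 ≈ 1.6864.
Remaining = 63.4 × (1/2)^1.6864 = 63.4 × 0.3107 ≈ 19.699 pmol.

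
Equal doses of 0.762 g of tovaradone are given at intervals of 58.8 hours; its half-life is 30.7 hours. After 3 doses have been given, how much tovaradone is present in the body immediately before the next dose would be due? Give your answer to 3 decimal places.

The 3 doses were given 176.4, 117.6, 58.8 hours ago.
Total = 0.762·(1/2)^(176.4/30.7) + 0.762·(1/2)^(117.6/30.7) + 0.762·(1/2)^(58.8/30.7)
      = 0.014199 + 0.053558 + 0.20202 ≈ 0.26977 g.

0.270 g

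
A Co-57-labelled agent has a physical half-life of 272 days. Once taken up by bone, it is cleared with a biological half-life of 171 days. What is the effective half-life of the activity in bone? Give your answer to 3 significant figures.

1/t_eff = 1/t_phys + 1/t_biol = 1/272 + 1/171 = 0.0095244 per day.
t_eff = 272 × 171 / (272 + 171) ≈ 104.99 days.

105 days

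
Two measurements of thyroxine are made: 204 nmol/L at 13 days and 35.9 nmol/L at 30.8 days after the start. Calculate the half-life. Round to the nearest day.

7 days

Over Δt = 30.8 − 13 = 17.8 days, the level fell by a factor of 204/35.9 ≈ 5.6825.
n = log₂(5.6825) ≈ 2.5065 half-lives, so t½ = 17.8/2.5065 ≈ 7.1015 days.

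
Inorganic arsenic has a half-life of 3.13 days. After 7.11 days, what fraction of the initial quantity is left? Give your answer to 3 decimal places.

0.207

n = 7.11/3.13 ≈ 2.2716 half-lives.
Fraction remaining = (1/2)^2.2716 ≈ 0.20711.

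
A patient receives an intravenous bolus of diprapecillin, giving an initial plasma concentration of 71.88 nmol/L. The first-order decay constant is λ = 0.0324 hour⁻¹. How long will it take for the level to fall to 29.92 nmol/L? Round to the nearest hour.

t½ = ln 2 / λ = 0.69315 / 0.0324 ≈ 21.393 hours.
Fraction remaining = 29.92/71.88 ≈ 0.41625.
n = log₂(71.88/29.92) = ln(2.4024)/ln 2 ≈ 1.2645 half-lives.
t = n × t½ = 1.2645 × 21.393 ≈ 27.052 hours.

27 hours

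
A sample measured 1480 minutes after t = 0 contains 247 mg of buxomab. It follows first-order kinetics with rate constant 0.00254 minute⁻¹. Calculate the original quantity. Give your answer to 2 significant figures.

t½ = ln 2 / λ = 0.69315 / 0.00254 ≈ 272.89 minutes.
Number of half-lives elapsed: n = 1480/272.89 ≈ 5.4234.
A₀ = A × 2^n = 247 × 2^5.4234 = 247 × 42.914 ≈ 10600 mg.

11000 mg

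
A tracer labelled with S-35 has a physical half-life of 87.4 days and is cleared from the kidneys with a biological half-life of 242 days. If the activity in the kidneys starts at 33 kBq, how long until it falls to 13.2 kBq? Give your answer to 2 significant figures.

85 days

1/t_eff = 1/t_phys + 1/t_biol = 1/87.4 + 1/242 = 0.015574 per day.
t_eff = 87.4 × 242 / (87.4 + 242) ≈ 64.21 days.
n = log₂(33/13.2) ≈ 1.3219; t = 1.3219 × 64.21 ≈ 84.881 days.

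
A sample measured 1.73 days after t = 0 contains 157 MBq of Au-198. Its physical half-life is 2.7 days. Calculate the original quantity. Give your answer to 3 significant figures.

245 MBq

Number of half-lives elapsed: n = 1.73/2.7 ≈ 0.64074.
A₀ = A × 2^n = 157 × 2^0.64074 = 157 × 1.5591 ≈ 244.78 MBq.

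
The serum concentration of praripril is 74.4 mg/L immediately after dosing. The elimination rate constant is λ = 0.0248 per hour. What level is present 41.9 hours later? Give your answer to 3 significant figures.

26.3 mg/L

t½ = ln 2 / λ = 0.69315 / 0.0248 ≈ 27.949 hours.
Number of half-lives: n = 41.9/27.949 ≈ 1.4991.
Remaining = 74.4 × (1/2)^1.4991 = 74.4 × 0.35377 ≈ 26.32 mg/L.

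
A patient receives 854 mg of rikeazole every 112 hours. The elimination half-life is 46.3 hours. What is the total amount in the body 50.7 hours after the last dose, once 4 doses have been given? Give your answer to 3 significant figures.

491 mg

The 4 doses were given 386.7, 274.7, 162.7, 50.7 hours ago.
Total = 854·(1/2)^(386.7/46.3) + 854·(1/2)^(274.7/46.3) + 854·(1/2)^(162.7/46.3) + 854·(1/2)^(50.7/46.3)
      = 2.6136 + 13.978 + 74.753 + 399.78 ≈ 491.12 mg.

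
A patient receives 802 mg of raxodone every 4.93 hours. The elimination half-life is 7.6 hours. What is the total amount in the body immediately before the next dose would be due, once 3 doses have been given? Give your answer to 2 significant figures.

1000 mg

The 3 doses were given 14.79, 9.86, 4.93 hours ago.
Total = 802·(1/2)^(14.79/7.6) + 802·(1/2)^(9.86/7.6) + 802·(1/2)^(4.93/7.6)
      = 208.14 + 326.31 + 511.57 ≈ 1046 mg.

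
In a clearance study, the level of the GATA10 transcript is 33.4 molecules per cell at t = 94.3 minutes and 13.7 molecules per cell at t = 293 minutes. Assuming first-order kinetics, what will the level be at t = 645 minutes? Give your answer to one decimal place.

Over Δt = 293 − 94.3 = 198.7 minutes, the level fell by a factor of 33.4/13.7 ≈ 2.438.
n = log₂(2.438) ≈ 1.2857 half-lives, so t½ = 198.7/1.2857 ≈ 154.55 minutes.
From t = 293 to t = 645: 13.7 × (1/2)^((645−293)/154.55) ≈ 2.8255 molecules per cell.

2.8 molecules per cell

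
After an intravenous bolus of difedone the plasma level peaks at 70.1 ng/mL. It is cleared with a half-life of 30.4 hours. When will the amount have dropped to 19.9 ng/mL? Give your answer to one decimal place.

Fraction remaining = 19.9/70.1 ≈ 0.28388.
n = log₂(70.1/19.9) = ln(3.5226)/ln 2 ≈ 1.8166 half-lives.
t = n × t½ = 1.8166 × 30.4 ≈ 55.226 hours.

55.2 hours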